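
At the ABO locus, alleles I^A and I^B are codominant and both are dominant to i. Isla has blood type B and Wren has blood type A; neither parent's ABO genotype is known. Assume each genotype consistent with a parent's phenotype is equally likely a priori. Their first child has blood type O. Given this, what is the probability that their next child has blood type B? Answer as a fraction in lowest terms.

Possible genotypes: Isla ∈ {I^B I^B, I^B i}; Wren ∈ {I^A I^A, I^A i}.
Weight each parental genotype pair by prior × P(type-O child):
  I^B i × I^A i: posterior weight 1; P(next child type B) = 1/4.
Weighted sum = 1/4.

1/4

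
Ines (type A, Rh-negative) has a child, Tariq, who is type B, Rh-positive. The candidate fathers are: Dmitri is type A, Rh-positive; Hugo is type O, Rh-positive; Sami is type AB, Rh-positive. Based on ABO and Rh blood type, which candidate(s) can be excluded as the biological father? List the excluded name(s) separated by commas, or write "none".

Dmitri, Hugo

A candidate is excluded only if no genotype consistent with his phenotype could produce a type B, Rh-positive child with a type A, Rh-negative mother.
Dmitri (type A, Rh+): no genotype consistent with that phenotype can produce a type-B Rh+ child with a type-A mother.
Hugo (type O, Rh+): no genotype consistent with that phenotype can produce a type-B Rh+ child with a type-A mother.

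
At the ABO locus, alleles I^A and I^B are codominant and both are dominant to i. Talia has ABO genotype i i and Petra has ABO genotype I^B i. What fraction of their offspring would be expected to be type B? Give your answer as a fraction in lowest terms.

1/2

ABO cross i i × I^B i → offspring phenotypes: 1/2 O, 1/2 B.
So P(type B) = 1/2.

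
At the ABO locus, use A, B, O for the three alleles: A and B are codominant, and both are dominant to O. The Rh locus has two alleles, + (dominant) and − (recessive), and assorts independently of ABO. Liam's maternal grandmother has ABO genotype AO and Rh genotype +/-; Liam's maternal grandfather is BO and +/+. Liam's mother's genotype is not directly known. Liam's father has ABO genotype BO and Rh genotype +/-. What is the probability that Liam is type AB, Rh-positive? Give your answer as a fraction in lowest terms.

Liam's mother's ABO genotype from AO × BO: 1/4 AB, 1/4 AO, 1/4 BO, 1/4 OO.
Crossing each possibility with the father BO and summing P(type AB): 1/4·1/4 + 1/4·1/4 + 1/4·0 + 1/4·0 = 1/8.
Similarly for Rh via the mother's Rh distribution: P(Rh+) = 7/8.
Independent loci: 1/8 × 7/8 = 7/64.

7/64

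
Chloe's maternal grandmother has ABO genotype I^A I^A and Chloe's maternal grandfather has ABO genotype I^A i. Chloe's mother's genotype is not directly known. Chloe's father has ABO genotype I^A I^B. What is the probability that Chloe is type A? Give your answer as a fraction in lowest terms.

Chloe's mother's ABO genotype from I^A I^A × I^A i: 1/2 I^A I^A, 1/2 I^A i.
Crossing each possibility with the father I^A I^B and summing P(type A): 1/2·1/2 + 1/2·1/2 = 1/2.

1/2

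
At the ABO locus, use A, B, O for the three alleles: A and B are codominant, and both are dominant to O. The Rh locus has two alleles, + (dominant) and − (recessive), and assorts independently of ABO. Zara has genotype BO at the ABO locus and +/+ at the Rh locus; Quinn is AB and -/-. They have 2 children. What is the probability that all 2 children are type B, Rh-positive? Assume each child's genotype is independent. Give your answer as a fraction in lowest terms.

ABO cross BO × AB → 1/4 A, 1/2 B, 1/4 AB.
Rh cross +/+ × -/- → 1 Rh+; so P(type B, Rh-positive) = 1/2 × 1 = 1/2 per child.
All 2 independent: (1/2)^2 = 1/4.

1/4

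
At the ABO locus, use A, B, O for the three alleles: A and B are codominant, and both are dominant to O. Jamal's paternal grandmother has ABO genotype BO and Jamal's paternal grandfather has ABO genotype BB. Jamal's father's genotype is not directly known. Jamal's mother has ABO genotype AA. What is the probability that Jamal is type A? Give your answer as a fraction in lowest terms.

1/4

Jamal's father's ABO genotype from BO × BB: 1/2 BB, 1/2 BO.
Crossing each possibility with the mother AA and summing P(type A): 1/2·0 + 1/2·1/2 = 1/4.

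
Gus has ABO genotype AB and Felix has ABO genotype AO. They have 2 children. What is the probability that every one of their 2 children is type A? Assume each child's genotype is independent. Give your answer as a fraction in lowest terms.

1/4

ABO cross AB × AO → 1/2 A, 1/4 B, 1/4 AB.
So P(type A) = 1/2 per child.
All 2 independent: (1/2)^2 = 1/4.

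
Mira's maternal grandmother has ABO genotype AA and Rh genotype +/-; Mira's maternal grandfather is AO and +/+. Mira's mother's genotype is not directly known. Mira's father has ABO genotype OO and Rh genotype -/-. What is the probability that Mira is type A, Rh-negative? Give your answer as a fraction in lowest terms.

3/16

Mira's mother's ABO genotype from AA × AO: 1/2 AA, 1/2 AO.
Crossing each possibility with the father OO and summing P(type A): 1/2·1 + 1/2·1/2 = 3/4.
Similarly for Rh via the mother's Rh distribution: P(Rh-) = 1/4.
Independent loci: 3/4 × 1/4 = 3/16.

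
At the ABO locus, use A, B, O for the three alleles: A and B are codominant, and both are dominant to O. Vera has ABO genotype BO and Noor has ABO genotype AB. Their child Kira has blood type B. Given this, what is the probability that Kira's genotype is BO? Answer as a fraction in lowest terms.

1/2

Cross BO × AB → 1/4 AB, 1/4 AO, 1/4 BB, 1/4 BO.
Type-B genotypes among offspring: BB (1/4), BO (1/4); total 1/2.
P(BO | type B) = (1/4) / (1/2) = 1/2.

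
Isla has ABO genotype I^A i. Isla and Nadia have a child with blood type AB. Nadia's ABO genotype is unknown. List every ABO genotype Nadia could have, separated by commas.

I^A I^B, I^B I^B, I^B i

For each candidate genotype of Nadia, check whether crossing it with I^A i can produce every observed child phenotype.
  I^A I^A → possible child types {A} ✗
  I^A I^B → possible child types {A, B, AB} ✓
  I^A i → possible child types {O, A} ✗
  I^B I^B → possible child types {B, AB} ✓
  I^B i → possible child types {O, A, B, AB} ✓
  i i → possible child types {O, A} ✗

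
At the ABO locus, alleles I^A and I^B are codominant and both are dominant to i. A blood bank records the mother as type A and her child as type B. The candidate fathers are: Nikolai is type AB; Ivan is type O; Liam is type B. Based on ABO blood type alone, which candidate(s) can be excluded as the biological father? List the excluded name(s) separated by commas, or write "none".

Ivan

A candidate is excluded only if no genotype consistent with his phenotype could produce a type B child with a type A mother.
Ivan (type O): no genotype consistent with that phenotype can produce a type-B child with a type-A mother.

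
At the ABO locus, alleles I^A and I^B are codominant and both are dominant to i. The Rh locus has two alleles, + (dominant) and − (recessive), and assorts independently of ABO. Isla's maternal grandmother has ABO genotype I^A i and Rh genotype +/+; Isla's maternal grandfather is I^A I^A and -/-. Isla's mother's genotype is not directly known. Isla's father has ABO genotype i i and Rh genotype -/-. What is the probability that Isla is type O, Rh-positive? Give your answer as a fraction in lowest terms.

1/8

Isla's mother's ABO genotype from I^A i × I^A I^A: 1/2 I^A I^A, 1/2 I^A i.
Crossing each possibility with the father i i and summing P(type O): 1/2·0 + 1/2·1/2 = 1/4.
Similarly for Rh via the mother's Rh distribution: P(Rh+) = 1/2.
Independent loci: 1/4 × 1/2 = 1/8.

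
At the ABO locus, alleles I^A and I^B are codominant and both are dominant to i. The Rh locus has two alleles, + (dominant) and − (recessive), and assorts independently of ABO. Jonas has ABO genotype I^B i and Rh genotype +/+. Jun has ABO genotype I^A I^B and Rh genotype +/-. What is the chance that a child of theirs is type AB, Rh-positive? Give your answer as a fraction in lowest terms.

1/4

ABO cross I^B i × I^A I^B → offspring phenotypes: 1/4 A, 1/2 B, 1/4 AB.
Rh cross +/+ × +/- → 1 Rh+.
Independent loci: P(type AB, Rh-positive) = 1/4 × 1 = 1/4.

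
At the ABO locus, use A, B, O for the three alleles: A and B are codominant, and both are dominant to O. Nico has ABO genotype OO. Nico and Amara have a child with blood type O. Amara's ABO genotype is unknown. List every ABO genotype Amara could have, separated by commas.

For each candidate genotype of Amara, check whether crossing it with OO can produce every observed child phenotype.
  AA → possible child types {A} ✗
  AB → possible child types {A, B} ✗
  AO → possible child types {O, A} ✓
  BB → possible child types {B} ✗
  BO → possible child types {O, B} ✓
  OO → possible child types {O} ✓

AO, BO, OO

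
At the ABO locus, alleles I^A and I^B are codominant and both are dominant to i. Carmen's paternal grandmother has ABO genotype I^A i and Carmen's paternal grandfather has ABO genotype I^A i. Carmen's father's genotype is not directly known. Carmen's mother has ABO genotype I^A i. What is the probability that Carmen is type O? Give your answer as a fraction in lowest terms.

1/4

Carmen's father's ABO genotype from I^A i × I^A i: 1/4 I^A I^A, 1/2 I^A i, 1/4 i i.
Crossing each possibility with the mother I^A i and summing P(type O): 1/4·0 + 1/2·1/4 + 1/4·1/2 = 1/4.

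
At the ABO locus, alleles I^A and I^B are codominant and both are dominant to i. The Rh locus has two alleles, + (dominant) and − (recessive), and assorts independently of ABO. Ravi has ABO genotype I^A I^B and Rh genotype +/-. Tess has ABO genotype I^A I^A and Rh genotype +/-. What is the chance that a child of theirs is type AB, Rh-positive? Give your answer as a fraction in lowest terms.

3/8

ABO cross I^A I^B × I^A I^A → offspring phenotypes: 1/2 A, 1/2 AB.
Rh cross +/- × +/- → 3/4 Rh+, 1/4 Rh-.
Independent loci: P(type AB, Rh-positive) = 1/2 × 3/4 = 3/8.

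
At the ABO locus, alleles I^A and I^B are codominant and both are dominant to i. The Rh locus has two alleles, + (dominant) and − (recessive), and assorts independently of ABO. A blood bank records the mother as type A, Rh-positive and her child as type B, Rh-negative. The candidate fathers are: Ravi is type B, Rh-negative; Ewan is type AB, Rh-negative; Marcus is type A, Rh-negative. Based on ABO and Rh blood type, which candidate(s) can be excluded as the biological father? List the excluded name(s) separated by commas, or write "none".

A candidate is excluded only if no genotype consistent with his phenotype could produce a type B, Rh-negative child with a type A, Rh-positive mother.
Marcus (type A, Rh-): no genotype consistent with that phenotype can produce a type-B Rh- child with a type-A mother.

Marcus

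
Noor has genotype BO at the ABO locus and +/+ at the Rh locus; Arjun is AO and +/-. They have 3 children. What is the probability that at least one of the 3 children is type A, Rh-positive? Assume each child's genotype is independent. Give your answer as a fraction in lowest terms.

37/64

ABO cross BO × AO → 1/4 O, 1/4 A, 1/4 B, 1/4 AB.
Rh cross +/+ × +/- → 1 Rh+; so P(type A, Rh-positive) = 1/4 × 1 = 1/4 per child.
P(none) = (3/4)^3 = 27/64; P(at least one) = 1 − 27/64 = 37/64.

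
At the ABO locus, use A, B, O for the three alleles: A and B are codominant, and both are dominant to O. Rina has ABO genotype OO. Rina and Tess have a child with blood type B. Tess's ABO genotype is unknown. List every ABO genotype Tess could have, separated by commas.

AB, BB, BO

For each candidate genotype of Tess, check whether crossing it with OO can produce every observed child phenotype.
  AA → possible child types {A} ✗
  AB → possible child types {A, B} ✓
  AO → possible child types {O, A} ✗
  BB → possible child types {B} ✓
  BO → possible child types {O, B} ✓
  OO → possible child types {O} ✗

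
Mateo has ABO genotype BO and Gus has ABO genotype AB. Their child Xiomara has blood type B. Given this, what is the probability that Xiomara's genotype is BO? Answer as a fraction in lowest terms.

1/2

Cross BO × AB → 1/4 AB, 1/4 AO, 1/4 BB, 1/4 BO.
Type-B genotypes among offspring: BB (1/4), BO (1/4); total 1/2.
P(BO | type B) = (1/4) / (1/2) = 1/2.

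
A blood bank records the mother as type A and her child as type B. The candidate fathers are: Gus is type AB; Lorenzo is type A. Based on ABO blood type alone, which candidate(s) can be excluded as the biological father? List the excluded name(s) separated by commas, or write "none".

A candidate is excluded only if no genotype consistent with his phenotype could produce a type B child with a type A mother.
Lorenzo (type A): no genotype consistent with that phenotype can produce a type-B child with a type-A mother.

Lorenzo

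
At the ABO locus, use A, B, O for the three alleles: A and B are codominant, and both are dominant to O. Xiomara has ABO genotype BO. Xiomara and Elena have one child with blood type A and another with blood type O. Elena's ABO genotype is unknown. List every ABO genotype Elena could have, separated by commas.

For each candidate genotype of Elena, check whether crossing it with BO can produce every observed child phenotype.
  AA → possible child types {A, AB} ✗
  AB → possible child types {A, B, AB} ✗
  AO → possible child types {O, A, B, AB} ✓
  BB → possible child types {B} ✗
  BO → possible child types {O, B} ✗
  OO → possible child types {O, B} ✗

AO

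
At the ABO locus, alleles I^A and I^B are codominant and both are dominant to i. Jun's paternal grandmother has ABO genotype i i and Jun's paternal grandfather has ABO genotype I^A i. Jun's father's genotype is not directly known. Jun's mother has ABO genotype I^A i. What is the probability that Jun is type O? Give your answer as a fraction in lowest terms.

Jun's father's ABO genotype from i i × I^A i: 1/2 I^A i, 1/2 i i.
Crossing each possibility with the mother I^A i and summing P(type O): 1/2·1/4 + 1/2·1/2 = 3/8.

3/8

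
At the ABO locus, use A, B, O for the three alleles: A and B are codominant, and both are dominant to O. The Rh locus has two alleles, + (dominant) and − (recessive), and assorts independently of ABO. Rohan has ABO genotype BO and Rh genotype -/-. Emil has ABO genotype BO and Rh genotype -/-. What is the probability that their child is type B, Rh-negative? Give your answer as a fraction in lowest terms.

ABO cross BO × BO → offspring phenotypes: 1/4 O, 3/4 B.
Rh cross -/- × -/- → 1 Rh-.
Independent loci: P(type B, Rh-negative) = 3/4 × 1 = 3/4.

3/4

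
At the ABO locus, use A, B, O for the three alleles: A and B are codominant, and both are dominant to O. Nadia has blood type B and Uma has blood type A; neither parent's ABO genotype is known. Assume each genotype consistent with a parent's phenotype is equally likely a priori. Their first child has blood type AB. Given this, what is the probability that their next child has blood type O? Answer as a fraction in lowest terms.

Possible genotypes: Nadia ∈ {BB, BO}; Uma ∈ {AA, AO}.
Weight each parental genotype pair by prior × P(type-AB child):
  BB × AA: posterior weight 4/9; P(next child type O) = 0.
  BB × AO: posterior weight 2/9; P(next child type O) = 0.
  BO × AA: posterior weight 2/9; P(next child type O) = 0.
  BO × AO: posterior weight 1/9; P(next child type O) = 1/4.
Weighted sum = 1/36.

1/36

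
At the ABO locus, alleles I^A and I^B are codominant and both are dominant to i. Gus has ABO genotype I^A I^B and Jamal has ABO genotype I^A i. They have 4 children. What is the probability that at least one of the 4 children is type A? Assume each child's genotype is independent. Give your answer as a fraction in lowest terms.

ABO cross I^A I^B × I^A i → 1/2 A, 1/4 B, 1/4 AB.
So P(type A) = 1/2 per child.
P(none) = (1/2)^4 = 1/16; P(at least one) = 1 − 1/16 = 15/16.

15/16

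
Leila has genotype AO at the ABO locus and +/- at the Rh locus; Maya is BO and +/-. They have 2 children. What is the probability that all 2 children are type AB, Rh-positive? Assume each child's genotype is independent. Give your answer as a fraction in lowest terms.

9/256

ABO cross AO × BO → 1/4 O, 1/4 A, 1/4 B, 1/4 AB.
Rh cross +/- × +/- → 3/4 Rh+, 1/4 Rh-; so P(type AB, Rh-positive) = 1/4 × 3/4 = 3/16 per child.
All 2 independent: (3/16)^2 = 9/256.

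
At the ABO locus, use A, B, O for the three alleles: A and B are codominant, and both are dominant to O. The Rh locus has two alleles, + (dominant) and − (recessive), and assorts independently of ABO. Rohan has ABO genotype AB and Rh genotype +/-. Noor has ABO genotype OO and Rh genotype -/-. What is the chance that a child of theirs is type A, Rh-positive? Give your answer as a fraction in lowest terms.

1/4

ABO cross AB × OO → offspring phenotypes: 1/2 A, 1/2 B.
Rh cross +/- × -/- → 1/2 Rh+, 1/2 Rh-.
Independent loci: P(type A, Rh-positive) = 1/2 × 1/2 = 1/4.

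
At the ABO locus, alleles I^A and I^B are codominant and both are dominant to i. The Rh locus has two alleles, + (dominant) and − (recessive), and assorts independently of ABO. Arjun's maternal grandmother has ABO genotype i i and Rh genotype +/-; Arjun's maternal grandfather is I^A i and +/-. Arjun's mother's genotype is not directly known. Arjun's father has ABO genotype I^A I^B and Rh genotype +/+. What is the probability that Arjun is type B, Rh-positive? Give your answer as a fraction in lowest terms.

3/8

Arjun's mother's ABO genotype from i i × I^A i: 1/2 I^A i, 1/2 i i.
Crossing each possibility with the father I^A I^B and summing P(type B): 1/2·1/4 + 1/2·1/2 = 3/8.
Similarly for Rh via the mother's Rh distribution: P(Rh+) = 1.
Independent loci: 3/8 × 1 = 3/8.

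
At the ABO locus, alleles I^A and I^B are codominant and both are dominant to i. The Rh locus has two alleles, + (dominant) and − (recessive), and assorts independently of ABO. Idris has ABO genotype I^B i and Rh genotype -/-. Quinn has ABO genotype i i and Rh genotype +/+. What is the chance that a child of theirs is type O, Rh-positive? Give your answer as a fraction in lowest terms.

ABO cross I^B i × i i → offspring phenotypes: 1/2 O, 1/2 B.
Rh cross -/- × +/+ → 1 Rh+.
Independent loci: P(type O, Rh-positive) = 1/2 × 1 = 1/2.

1/2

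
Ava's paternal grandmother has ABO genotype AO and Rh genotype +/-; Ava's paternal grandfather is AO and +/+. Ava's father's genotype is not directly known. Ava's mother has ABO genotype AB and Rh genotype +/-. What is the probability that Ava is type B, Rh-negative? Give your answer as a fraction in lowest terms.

Ava's father's ABO genotype from AO × AO: 1/4 AA, 1/2 AO, 1/4 OO.
Crossing each possibility with the mother AB and summing P(type B): 1/4·0 + 1/2·1/4 + 1/4·1/2 = 1/4.
Similarly for Rh via the father's Rh distribution: P(Rh-) = 1/8.
Independent loci: 1/4 × 1/8 = 1/32.

1/32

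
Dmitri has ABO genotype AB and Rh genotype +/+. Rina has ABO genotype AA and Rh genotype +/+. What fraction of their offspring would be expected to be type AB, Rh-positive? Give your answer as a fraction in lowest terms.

1/2

ABO cross AB × AA → offspring phenotypes: 1/2 A, 1/2 AB.
Rh cross +/+ × +/+ → 1 Rh+.
Independent loci: P(type AB, Rh-positive) = 1/2 × 1 = 1/2.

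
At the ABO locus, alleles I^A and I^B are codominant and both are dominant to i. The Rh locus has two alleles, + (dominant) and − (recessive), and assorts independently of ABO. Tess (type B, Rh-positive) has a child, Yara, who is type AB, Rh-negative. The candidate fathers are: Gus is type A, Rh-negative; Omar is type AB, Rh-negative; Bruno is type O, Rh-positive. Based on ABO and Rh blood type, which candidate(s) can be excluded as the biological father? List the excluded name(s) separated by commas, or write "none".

Bruno

A candidate is excluded only if no genotype consistent with his phenotype could produce a type AB, Rh-negative child with a type B, Rh-positive mother.
Bruno (type O, Rh+): no genotype consistent with that phenotype can produce a type-AB Rh- child with a type-B mother.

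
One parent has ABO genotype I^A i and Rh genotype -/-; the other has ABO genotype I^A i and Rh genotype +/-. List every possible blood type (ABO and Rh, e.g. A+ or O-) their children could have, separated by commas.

Gametes from I^A i × I^A i give offspring ABO genotypes I^A I^A, I^A i, i i, i.e. phenotypes O, A.
Rh cross -/- × +/- → phenotypes Rh+, Rh-.
Combining independently: O+, O-, A+, A-.

O+, O-, A+, A-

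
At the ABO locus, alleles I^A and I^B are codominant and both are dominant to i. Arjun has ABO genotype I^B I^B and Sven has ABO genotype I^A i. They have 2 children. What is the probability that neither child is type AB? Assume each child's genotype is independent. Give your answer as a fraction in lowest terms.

1/4

ABO cross I^B I^B × I^A i → 1/2 B, 1/2 AB.
So P(type AB) = 1/2 per child.
P(not type AB) = 1/2 for one child; (1/2)^2 = 1/4.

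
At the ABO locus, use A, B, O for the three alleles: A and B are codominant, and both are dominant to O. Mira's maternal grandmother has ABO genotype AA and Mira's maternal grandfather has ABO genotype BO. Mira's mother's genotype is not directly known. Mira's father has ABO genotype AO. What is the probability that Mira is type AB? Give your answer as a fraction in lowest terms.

Mira's mother's ABO genotype from AA × BO: 1/2 AB, 1/2 AO.
Crossing each possibility with the father AO and summing P(type AB): 1/2·1/4 + 1/2·0 = 1/8.

1/8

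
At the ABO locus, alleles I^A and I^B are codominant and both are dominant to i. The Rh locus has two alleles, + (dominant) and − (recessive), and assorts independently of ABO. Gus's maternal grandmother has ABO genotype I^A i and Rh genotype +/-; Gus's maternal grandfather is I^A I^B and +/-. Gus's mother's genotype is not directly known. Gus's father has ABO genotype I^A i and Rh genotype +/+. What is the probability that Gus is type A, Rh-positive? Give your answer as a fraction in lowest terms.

5/8

Gus's mother's ABO genotype from I^A i × I^A I^B: 1/4 I^A I^A, 1/4 I^A I^B, 1/4 I^A i, 1/4 I^B i.
Crossing each possibility with the father I^A i and summing P(type A): 1/4·1 + 1/4·1/2 + 1/4·3/4 + 1/4·1/4 = 5/8.
Similarly for Rh via the mother's Rh distribution: P(Rh+) = 1.
Independent loci: 5/8 × 1 = 5/8.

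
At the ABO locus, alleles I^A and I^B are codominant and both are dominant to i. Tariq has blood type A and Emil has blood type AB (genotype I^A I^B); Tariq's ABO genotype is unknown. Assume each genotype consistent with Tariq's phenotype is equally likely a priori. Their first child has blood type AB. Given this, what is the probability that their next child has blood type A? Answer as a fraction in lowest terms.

1/2

Possible genotypes: Tariq ∈ {I^A I^A, I^A i}; Emil ∈ {I^A I^B}.
Weight each parental genotype pair by prior × P(type-AB child):
  I^A I^A × I^A I^B: posterior weight 2/3; P(next child type A) = 1/2.
  I^A i × I^A I^B: posterior weight 1/3; P(next child type A) = 1/2.
Weighted sum = 1/2.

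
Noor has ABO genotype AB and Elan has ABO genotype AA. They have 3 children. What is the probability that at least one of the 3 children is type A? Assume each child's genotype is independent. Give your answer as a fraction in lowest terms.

ABO cross AB × AA → 1/2 A, 1/2 AB.
So P(type A) = 1/2 per child.
P(none) = (1/2)^3 = 1/8; P(at least one) = 1 − 1/8 = 7/8.

7/8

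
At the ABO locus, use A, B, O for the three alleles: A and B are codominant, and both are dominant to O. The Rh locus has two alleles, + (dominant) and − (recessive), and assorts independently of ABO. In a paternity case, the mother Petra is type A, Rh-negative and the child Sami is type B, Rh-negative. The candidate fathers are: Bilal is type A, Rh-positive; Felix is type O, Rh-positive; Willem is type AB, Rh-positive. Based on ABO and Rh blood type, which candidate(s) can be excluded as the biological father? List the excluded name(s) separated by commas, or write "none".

Bilal, Felix

A candidate is excluded only if no genotype consistent with his phenotype could produce a type B, Rh-negative child with a type A, Rh-negative mother.
Bilal (type A, Rh+): no genotype consistent with that phenotype can produce a type-B Rh- child with a type-A mother.
Felix (type O, Rh+): no genotype consistent with that phenotype can produce a type-B Rh- child with a type-A mother.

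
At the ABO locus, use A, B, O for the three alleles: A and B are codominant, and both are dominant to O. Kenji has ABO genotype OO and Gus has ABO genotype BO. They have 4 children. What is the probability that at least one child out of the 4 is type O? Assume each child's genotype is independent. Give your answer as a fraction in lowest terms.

ABO cross OO × BO → 1/2 O, 1/2 B.
So P(type O) = 1/2 per child.
P(none) = (1/2)^4 = 1/16; P(at least one) = 1 − 1/16 = 15/16.

15/16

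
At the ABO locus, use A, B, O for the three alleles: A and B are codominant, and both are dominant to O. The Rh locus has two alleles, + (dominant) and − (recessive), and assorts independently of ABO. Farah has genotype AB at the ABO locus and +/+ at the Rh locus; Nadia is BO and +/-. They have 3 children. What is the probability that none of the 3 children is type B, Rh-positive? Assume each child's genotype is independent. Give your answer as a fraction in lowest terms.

ABO cross AB × BO → 1/4 A, 1/2 B, 1/4 AB.
Rh cross +/+ × +/- → 1 Rh+; so P(type B, Rh-positive) = 1/2 × 1 = 1/2 per child.
P(not type B, Rh-positive) = 1/2 for one child; (1/2)^3 = 1/8.

1/8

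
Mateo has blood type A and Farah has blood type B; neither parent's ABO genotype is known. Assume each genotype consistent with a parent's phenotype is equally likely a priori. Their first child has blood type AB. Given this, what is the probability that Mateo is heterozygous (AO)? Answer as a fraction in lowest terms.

1/3

Possible genotypes: Mateo ∈ {AA, AO}; Farah ∈ {BB, BO}.
Weight each parental genotype pair by prior × P(type-AB child):
  AA × BB: posterior weight 4/9.
  AA × BO: posterior weight 2/9.
  AO × BB: posterior weight 2/9.
  AO × BO: posterior weight 1/9.
Sum the posterior weight over pairs where Mateo is AO: 1/3.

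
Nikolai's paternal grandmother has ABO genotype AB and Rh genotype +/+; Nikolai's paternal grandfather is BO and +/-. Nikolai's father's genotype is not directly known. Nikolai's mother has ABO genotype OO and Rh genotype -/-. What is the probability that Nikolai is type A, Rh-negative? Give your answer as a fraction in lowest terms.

Nikolai's father's ABO genotype from AB × BO: 1/4 AB, 1/4 AO, 1/4 BB, 1/4 BO.
Crossing each possibility with the mother OO and summing P(type A): 1/4·1/2 + 1/4·1/2 + 1/4·0 + 1/4·0 = 1/4.
Similarly for Rh via the father's Rh distribution: P(Rh-) = 1/4.
Independent loci: 1/4 × 1/4 = 1/16.

1/16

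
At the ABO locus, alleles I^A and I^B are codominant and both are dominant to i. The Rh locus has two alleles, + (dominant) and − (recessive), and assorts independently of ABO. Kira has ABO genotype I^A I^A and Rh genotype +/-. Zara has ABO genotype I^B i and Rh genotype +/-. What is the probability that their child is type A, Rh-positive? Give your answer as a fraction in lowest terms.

3/8

ABO cross I^A I^A × I^B i → offspring phenotypes: 1/2 A, 1/2 AB.
Rh cross +/- × +/- → 3/4 Rh+, 1/4 Rh-.
Independent loci: P(type A, Rh-positive) = 1/2 × 3/4 = 3/8.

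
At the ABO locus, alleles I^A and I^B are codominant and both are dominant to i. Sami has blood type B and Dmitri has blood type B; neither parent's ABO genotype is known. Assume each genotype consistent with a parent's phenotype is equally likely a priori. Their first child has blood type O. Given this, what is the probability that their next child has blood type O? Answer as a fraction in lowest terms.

1/4

Possible genotypes: Sami ∈ {I^B I^B, I^B i}; Dmitri ∈ {I^B I^B, I^B i}.
Weight each parental genotype pair by prior × P(type-O child):
  I^B i × I^B i: posterior weight 1; P(next child type O) = 1/4.
Weighted sum = 1/4.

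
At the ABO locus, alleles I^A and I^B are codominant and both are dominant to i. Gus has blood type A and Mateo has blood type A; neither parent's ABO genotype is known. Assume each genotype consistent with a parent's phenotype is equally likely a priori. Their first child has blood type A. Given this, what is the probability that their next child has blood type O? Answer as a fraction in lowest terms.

Possible genotypes: Gus ∈ {I^A I^A, I^A i}; Mateo ∈ {I^A I^A, I^A i}.
Weight each parental genotype pair by prior × P(type-A child):
  I^A I^A × I^A I^A: posterior weight 4/15; P(next child type O) = 0.
  I^A I^A × I^A i: posterior weight 4/15; P(next child type O) = 0.
  I^A i × I^A I^A: posterior weight 4/15; P(next child type O) = 0.
  I^A i × I^A i: posterior weight 1/5; P(next child type O) = 1/4.
Weighted sum = 1/20.

1/20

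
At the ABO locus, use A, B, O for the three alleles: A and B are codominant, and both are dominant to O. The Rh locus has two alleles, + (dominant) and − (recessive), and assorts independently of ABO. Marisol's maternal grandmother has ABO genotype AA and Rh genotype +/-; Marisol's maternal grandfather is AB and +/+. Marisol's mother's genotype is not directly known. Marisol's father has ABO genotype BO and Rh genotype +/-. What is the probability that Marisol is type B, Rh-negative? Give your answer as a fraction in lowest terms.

Marisol's mother's ABO genotype from AA × AB: 1/2 AA, 1/2 AB.
Crossing each possibility with the father BO and summing P(type B): 1/2·0 + 1/2·1/2 = 1/4.
Similarly for Rh via the mother's Rh distribution: P(Rh-) = 1/8.
Independent loci: 1/4 × 1/8 = 1/32.

1/32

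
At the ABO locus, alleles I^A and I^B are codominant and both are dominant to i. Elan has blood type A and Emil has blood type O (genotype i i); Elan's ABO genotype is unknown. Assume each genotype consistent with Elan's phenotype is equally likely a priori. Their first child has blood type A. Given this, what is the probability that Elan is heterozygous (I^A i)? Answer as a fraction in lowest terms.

Possible genotypes: Elan ∈ {I^A I^A, I^A i}; Emil ∈ {i i}.
Weight each parental genotype pair by prior × P(type-A child):
  I^A I^A × i i: posterior weight 2/3.
  I^A i × i i: posterior weight 1/3.
Sum the posterior weight over pairs where Elan is I^A i: 1/3.

1/3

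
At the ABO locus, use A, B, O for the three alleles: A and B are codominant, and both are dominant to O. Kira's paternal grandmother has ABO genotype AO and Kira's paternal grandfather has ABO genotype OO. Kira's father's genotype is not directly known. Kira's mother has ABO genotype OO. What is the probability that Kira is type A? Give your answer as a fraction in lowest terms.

Kira's father's ABO genotype from AO × OO: 1/2 AO, 1/2 OO.
Crossing each possibility with the mother OO and summing P(type A): 1/2·1/2 + 1/2·0 = 1/4.

1/4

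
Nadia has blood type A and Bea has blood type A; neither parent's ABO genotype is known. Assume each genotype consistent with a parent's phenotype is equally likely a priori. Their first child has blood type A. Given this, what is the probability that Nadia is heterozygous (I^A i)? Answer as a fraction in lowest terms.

Possible genotypes: Nadia ∈ {I^A I^A, I^A i}; Bea ∈ {I^A I^A, I^A i}.
Weight each parental genotype pair by prior × P(type-A child):
  I^A I^A × I^A I^A: posterior weight 4/15.
  I^A I^A × I^A i: posterior weight 4/15.
  I^A i × I^A I^A: posterior weight 4/15.
  I^A i × I^A i: posterior weight 1/5.
Sum the posterior weight over pairs where Nadia is I^A i: 7/15.

7/15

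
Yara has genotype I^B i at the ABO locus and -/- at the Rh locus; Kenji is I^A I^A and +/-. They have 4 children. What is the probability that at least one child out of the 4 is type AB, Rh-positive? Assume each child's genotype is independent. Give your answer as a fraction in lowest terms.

175/256

ABO cross I^B i × I^A I^A → 1/2 A, 1/2 AB.
Rh cross -/- × +/- → 1/2 Rh+, 1/2 Rh-; so P(type AB, Rh-positive) = 1/2 × 1/2 = 1/4 per child.
P(none) = (3/4)^4 = 81/256; P(at least one) = 1 − 81/256 = 175/256.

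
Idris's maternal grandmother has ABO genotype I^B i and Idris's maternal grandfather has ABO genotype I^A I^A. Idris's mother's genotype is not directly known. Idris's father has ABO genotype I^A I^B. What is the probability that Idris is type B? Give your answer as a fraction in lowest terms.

Idris's mother's ABO genotype from I^B i × I^A I^A: 1/2 I^A I^B, 1/2 I^A i.
Crossing each possibility with the father I^A I^B and summing P(type B): 1/2·1/4 + 1/2·1/4 = 1/4.

1/4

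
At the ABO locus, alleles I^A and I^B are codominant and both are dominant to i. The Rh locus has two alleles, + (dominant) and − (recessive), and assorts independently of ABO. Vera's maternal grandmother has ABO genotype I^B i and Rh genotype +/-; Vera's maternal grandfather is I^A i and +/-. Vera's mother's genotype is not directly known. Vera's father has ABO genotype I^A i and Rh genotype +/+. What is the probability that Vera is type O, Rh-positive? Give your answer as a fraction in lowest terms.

1/4

Vera's mother's ABO genotype from I^B i × I^A i: 1/4 I^A I^B, 1/4 I^A i, 1/4 I^B i, 1/4 i i.
Crossing each possibility with the father I^A i and summing P(type O): 1/4·0 + 1/4·1/4 + 1/4·1/4 + 1/4·1/2 = 1/4.
Similarly for Rh via the mother's Rh distribution: P(Rh+) = 1.
Independent loci: 1/4 × 1 = 1/4.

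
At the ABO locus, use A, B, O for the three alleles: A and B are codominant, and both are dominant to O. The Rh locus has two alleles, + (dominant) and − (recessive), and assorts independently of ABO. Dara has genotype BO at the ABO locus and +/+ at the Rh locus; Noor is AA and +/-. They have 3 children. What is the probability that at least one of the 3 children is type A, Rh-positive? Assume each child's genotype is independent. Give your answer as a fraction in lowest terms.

7/8

ABO cross BO × AA → 1/2 A, 1/2 AB.
Rh cross +/+ × +/- → 1 Rh+; so P(type A, Rh-positive) = 1/2 × 1 = 1/2 per child.
P(none) = (1/2)^3 = 1/8; P(at least one) = 1 − 1/8 = 7/8.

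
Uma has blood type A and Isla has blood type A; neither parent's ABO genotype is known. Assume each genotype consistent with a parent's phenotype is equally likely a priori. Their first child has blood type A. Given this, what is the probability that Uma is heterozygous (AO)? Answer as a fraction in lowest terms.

Possible genotypes: Uma ∈ {AA, AO}; Isla ∈ {AA, AO}.
Weight each parental genotype pair by prior × P(type-A child):
  AA × AA: posterior weight 4/15.
  AA × AO: posterior weight 4/15.
  AO × AA: posterior weight 4/15.
  AO × AO: posterior weight 1/5.
Sum the posterior weight over pairs where Uma is AO: 7/15.

7/15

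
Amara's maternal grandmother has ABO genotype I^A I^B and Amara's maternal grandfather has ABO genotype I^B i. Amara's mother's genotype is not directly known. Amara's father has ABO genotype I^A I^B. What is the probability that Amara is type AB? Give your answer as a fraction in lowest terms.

Amara's mother's ABO genotype from I^A I^B × I^B i: 1/4 I^A I^B, 1/4 I^A i, 1/4 I^B I^B, 1/4 I^B i.
Crossing each possibility with the father I^A I^B and summing P(type AB): 1/4·1/2 + 1/4·1/4 + 1/4·1/2 + 1/4·1/4 = 3/8.

3/8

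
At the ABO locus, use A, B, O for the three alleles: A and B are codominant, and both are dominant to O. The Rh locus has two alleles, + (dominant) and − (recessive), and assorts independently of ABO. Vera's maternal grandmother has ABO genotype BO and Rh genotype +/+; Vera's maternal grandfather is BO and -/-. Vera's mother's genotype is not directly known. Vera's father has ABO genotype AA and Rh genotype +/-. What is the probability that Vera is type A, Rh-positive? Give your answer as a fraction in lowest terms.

3/8

Vera's mother's ABO genotype from BO × BO: 1/4 BB, 1/2 BO, 1/4 OO.
Crossing each possibility with the father AA and summing P(type A): 1/4·0 + 1/2·1/2 + 1/4·1 = 1/2.
Similarly for Rh via the mother's Rh distribution: P(Rh+) = 3/4.
Independent loci: 1/2 × 3/4 = 3/8.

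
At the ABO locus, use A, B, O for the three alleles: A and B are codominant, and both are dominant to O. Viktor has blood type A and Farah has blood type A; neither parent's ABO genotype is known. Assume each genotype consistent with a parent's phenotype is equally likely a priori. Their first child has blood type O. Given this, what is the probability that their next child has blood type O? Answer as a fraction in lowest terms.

1/4

Possible genotypes: Viktor ∈ {AA, AO}; Farah ∈ {AA, AO}.
Weight each parental genotype pair by prior × P(type-O child):
  AO × AO: posterior weight 1; P(next child type O) = 1/4.
Weighted sum = 1/4.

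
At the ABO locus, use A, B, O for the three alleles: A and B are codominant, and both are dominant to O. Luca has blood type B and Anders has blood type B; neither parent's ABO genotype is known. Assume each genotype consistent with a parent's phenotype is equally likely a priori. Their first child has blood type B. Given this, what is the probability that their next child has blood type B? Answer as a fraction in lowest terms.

Possible genotypes: Luca ∈ {BB, BO}; Anders ∈ {BB, BO}.
Weight each parental genotype pair by prior × P(type-B child):
  BB × BB: posterior weight 4/15; P(next child type B) = 1.
  BB × BO: posterior weight 4/15; P(next child type B) = 1.
  BO × BB: posterior weight 4/15; P(next child type B) = 1.
  BO × BO: posterior weight 1/5; P(next child type B) = 3/4.
Weighted sum = 19/20.

19/20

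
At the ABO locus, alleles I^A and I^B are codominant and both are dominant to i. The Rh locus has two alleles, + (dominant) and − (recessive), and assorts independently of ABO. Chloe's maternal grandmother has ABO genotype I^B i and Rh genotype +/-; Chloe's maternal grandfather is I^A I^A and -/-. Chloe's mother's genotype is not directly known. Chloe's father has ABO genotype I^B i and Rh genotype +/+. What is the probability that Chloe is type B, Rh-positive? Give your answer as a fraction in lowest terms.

3/8

Chloe's mother's ABO genotype from I^B i × I^A I^A: 1/2 I^A I^B, 1/2 I^A i.
Crossing each possibility with the father I^B i and summing P(type B): 1/2·1/2 + 1/2·1/4 = 3/8.
Similarly for Rh via the mother's Rh distribution: P(Rh+) = 1.
Independent loci: 3/8 × 1 = 3/8.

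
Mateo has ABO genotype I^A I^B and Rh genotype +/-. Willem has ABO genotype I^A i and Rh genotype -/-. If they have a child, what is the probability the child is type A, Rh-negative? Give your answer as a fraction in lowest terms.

ABO cross I^A I^B × I^A i → offspring phenotypes: 1/2 A, 1/4 B, 1/4 AB.
Rh cross +/- × -/- → 1/2 Rh+, 1/2 Rh-.
Independent loci: P(type A, Rh-negative) = 1/2 × 1/2 = 1/4.

1/4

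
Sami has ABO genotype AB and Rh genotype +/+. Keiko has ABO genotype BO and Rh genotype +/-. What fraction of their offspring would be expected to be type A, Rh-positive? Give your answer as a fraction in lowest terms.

1/4

ABO cross AB × BO → offspring phenotypes: 1/4 A, 1/2 B, 1/4 AB.
Rh cross +/+ × +/- → 1 Rh+.
Independent loci: P(type A, Rh-positive) = 1/4 × 1 = 1/4.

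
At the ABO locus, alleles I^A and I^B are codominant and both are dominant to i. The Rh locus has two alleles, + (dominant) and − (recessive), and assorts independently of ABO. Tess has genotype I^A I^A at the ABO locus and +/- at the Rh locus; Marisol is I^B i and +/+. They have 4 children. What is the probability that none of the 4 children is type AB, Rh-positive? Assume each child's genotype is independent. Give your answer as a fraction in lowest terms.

1/16

ABO cross I^A I^A × I^B i → 1/2 A, 1/2 AB.
Rh cross +/- × +/+ → 1 Rh+; so P(type AB, Rh-positive) = 1/2 × 1 = 1/2 per child.
P(not type AB, Rh-positive) = 1/2 for one child; (1/2)^4 = 1/16.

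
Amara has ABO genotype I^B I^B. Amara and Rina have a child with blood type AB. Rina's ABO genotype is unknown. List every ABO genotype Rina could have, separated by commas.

I^A I^A, I^A I^B, I^A i

For each candidate genotype of Rina, check whether crossing it with I^B I^B can produce every observed child phenotype.
  I^A I^A → possible child types {AB} ✓
  I^A I^B → possible child types {B, AB} ✓
  I^A i → possible child types {B, AB} ✓
  I^B I^B → possible child types {B} ✗
  I^B i → possible child types {B} ✗
  i i → possible child types {B} ✗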